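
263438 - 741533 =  - 478095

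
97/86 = 1+11/86  =  1.13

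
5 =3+2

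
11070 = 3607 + 7463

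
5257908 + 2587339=7845247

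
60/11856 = 5/988 = 0.01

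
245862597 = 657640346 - 411777749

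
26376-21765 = 4611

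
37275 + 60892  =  98167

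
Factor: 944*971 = 916624 = 2^4*59^1*971^1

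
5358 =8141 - 2783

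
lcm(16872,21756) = 826728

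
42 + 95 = 137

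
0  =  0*69098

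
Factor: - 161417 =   -  31^1*41^1 * 127^1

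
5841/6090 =1947/2030= 0.96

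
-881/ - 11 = 881/11 =80.09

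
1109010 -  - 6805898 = 7914908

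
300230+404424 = 704654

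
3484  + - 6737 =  - 3253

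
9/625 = 9/625 = 0.01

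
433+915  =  1348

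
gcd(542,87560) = 2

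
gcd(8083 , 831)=1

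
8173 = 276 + 7897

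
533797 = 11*48527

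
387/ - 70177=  - 387/70177 = - 0.01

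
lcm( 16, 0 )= 0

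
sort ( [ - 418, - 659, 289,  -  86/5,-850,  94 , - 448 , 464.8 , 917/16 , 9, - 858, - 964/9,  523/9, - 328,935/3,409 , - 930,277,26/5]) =[ - 930, - 858, - 850,- 659, - 448,  -  418,  -  328 , - 964/9,  -  86/5,26/5 , 9 , 917/16,523/9,94, 277,289, 935/3  ,  409,464.8 ]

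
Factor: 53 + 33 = 86=2^1*43^1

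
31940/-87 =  - 31940/87 = - 367.13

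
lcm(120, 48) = 240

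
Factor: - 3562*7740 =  - 2^3*3^2* 5^1*13^1*43^1*137^1 = - 27569880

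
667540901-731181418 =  - 63640517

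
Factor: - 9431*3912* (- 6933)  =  2^3*3^2*163^1*2311^1*9431^1 = 255786601176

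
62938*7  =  440566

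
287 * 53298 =15296526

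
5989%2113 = 1763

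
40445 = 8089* 5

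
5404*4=21616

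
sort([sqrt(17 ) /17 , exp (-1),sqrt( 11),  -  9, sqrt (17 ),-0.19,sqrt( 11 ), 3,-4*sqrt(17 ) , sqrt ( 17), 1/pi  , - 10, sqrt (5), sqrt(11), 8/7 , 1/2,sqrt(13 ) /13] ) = [ - 4*sqrt( 17 ) , - 10,-9,  -  0.19, sqrt(17 ) /17,  sqrt(13) /13,1/pi, exp( - 1), 1/2, 8/7, sqrt(5),3 , sqrt(11 ),sqrt(11), sqrt (11), sqrt ( 17)  ,  sqrt (17 )] 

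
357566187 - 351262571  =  6303616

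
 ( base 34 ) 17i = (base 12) 998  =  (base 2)10110000100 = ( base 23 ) 2f9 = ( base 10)1412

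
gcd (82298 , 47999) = 1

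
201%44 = 25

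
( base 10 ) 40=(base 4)220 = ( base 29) 1b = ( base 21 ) 1J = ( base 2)101000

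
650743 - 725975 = - 75232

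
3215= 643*5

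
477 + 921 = 1398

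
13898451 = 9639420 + 4259031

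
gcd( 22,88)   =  22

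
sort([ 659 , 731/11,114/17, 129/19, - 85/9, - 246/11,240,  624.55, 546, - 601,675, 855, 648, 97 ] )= [ - 601,-246/11, - 85/9,  114/17,129/19 , 731/11,97 , 240 , 546,  624.55, 648,659,675, 855 ] 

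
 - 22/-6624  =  11/3312 = 0.00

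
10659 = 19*561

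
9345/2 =4672+1/2 =4672.50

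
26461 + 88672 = 115133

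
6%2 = 0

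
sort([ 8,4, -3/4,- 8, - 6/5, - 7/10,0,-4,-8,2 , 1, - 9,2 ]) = [- 9, - 8, - 8,-4,  -  6/5,  -  3/4,-7/10, 0,1,  2 , 2,4 , 8 ]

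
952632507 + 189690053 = 1142322560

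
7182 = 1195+5987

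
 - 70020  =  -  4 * 17505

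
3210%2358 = 852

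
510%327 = 183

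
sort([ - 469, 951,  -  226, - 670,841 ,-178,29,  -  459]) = [ - 670, - 469, - 459, - 226, - 178, 29,841,951]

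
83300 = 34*2450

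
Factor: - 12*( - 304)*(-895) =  - 3264960 =-2^6 * 3^1*5^1 * 19^1 * 179^1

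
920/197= 4 + 132/197 =4.67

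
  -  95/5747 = -95/5747 = -  0.02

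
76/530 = 38/265 = 0.14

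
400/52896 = 25/3306 = 0.01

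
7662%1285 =1237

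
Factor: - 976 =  - 2^4 * 61^1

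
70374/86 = 35187/43 = 818.30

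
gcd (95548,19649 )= 1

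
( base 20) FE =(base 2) 100111010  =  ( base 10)314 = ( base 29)AO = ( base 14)186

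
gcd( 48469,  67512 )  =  1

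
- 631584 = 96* (-6579)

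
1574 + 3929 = 5503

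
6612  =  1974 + 4638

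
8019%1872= 531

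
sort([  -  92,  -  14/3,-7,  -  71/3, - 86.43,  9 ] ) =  [-92, - 86.43, - 71/3, - 7, - 14/3,9] 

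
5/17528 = 5/17528 = 0.00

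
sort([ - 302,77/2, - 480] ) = [ -480, - 302, 77/2] 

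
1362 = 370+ 992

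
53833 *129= 6944457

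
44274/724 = 61 + 55/362 = 61.15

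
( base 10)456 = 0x1C8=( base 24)j0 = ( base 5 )3311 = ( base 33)DR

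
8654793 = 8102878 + 551915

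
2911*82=238702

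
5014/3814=1+600/1907 = 1.31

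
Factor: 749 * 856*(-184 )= - 2^6 * 7^1*23^1*107^2  =  - 117970496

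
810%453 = 357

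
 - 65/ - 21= 65/21 = 3.10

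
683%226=5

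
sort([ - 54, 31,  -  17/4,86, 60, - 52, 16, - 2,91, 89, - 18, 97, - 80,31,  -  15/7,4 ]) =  [ - 80, - 54 , - 52 , - 18, - 17/4, - 15/7, - 2,4, 16,31 , 31, 60, 86, 89, 91,  97 ]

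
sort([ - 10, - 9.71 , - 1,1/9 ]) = [ - 10 ,  -  9.71, - 1, 1/9] 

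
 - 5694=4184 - 9878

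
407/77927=407/77927=0.01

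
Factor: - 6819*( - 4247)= 28960293 = 3^1*31^1*137^1* 2273^1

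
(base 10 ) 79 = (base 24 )37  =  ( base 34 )2B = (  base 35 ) 29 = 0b1001111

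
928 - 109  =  819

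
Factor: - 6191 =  - 41^1*151^1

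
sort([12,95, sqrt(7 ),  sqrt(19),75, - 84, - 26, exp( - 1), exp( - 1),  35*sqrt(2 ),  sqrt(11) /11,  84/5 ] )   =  [-84, - 26,sqrt( 11)/11,exp( - 1 ), exp( - 1),sqrt(7),sqrt(19), 12, 84/5, 35*sqrt( 2), 75,95 ] 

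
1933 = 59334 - 57401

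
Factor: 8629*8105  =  5^1*1621^1*8629^1  =  69938045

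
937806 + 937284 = 1875090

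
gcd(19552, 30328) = 8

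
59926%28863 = 2200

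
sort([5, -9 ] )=[ - 9, 5 ]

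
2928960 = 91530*32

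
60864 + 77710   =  138574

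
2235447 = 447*5001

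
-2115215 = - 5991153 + 3875938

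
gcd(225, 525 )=75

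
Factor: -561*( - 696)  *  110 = 2^4*3^2*5^1*11^2*17^1*29^1 = 42950160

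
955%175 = 80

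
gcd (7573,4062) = 1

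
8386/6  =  1397 + 2/3 = 1397.67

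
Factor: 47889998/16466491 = 2^1*13^1 * 1841923^1*16466491^ ( - 1) 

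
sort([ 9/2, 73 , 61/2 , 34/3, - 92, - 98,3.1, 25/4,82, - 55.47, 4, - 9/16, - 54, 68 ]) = [ - 98,- 92, - 55.47, - 54, - 9/16,  3.1, 4, 9/2, 25/4 , 34/3, 61/2, 68,  73,82 ]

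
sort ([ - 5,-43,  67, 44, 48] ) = [ - 43,  -  5, 44, 48, 67 ] 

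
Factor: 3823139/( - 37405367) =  - 3823139^1*37405367^( - 1 ) 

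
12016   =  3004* 4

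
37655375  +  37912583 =75567958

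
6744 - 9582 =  - 2838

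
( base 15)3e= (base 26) 27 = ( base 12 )4b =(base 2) 111011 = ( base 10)59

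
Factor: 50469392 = 2^4 * 3154337^1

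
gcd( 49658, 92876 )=14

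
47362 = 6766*7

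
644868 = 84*7677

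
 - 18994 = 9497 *( - 2)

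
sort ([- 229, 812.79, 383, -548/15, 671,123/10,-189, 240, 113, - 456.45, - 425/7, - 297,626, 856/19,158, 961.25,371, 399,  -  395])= [-456.45, - 395,-297,  -  229,-189,- 425/7,-548/15, 123/10, 856/19,  113, 158,  240,371,  383,399, 626, 671,812.79, 961.25] 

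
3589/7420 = 3589/7420 = 0.48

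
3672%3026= 646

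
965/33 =29 + 8/33=29.24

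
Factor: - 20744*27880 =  - 2^6*5^1*17^1*41^1*2593^1 = - 578342720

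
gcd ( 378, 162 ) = 54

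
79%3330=79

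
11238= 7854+3384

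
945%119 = 112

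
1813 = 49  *37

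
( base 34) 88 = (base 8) 430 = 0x118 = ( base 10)280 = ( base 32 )8o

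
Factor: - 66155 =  - 5^1 * 101^1*131^1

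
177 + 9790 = 9967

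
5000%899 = 505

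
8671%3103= 2465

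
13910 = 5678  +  8232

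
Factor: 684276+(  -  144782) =2^1*107^1*2521^1=539494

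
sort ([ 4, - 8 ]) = [ - 8, 4 ]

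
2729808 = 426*6408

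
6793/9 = 754+7/9 = 754.78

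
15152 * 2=30304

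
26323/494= 53+141/494 = 53.29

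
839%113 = 48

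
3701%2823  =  878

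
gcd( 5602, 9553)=1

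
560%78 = 14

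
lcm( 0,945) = 0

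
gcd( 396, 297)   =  99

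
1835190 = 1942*945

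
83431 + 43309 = 126740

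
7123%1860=1543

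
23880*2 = 47760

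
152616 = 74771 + 77845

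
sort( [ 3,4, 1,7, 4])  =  [1, 3, 4,4, 7]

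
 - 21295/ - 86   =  247 + 53/86 = 247.62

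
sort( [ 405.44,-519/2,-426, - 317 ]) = [ - 426, - 317,  -  519/2, 405.44]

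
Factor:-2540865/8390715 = -169391/559381 =- 29^( - 1 )* 233^1* 727^1*19289^( - 1) 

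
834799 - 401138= 433661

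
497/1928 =497/1928 = 0.26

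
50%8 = 2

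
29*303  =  8787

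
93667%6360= 4627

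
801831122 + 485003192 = 1286834314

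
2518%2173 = 345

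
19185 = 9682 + 9503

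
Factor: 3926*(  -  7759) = -2^1 * 13^1*151^1*7759^1 = - 30461834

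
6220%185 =115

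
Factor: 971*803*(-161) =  - 7^1*11^1*23^1*73^1*971^1 = -  125533793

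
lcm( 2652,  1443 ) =98124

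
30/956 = 15/478 = 0.03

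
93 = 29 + 64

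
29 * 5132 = 148828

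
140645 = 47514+93131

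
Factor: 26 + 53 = 79 =79^1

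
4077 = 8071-3994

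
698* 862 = 601676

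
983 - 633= 350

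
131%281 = 131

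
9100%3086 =2928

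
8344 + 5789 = 14133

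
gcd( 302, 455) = 1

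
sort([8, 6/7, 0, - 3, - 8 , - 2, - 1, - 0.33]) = [-8, - 3  , - 2, - 1, - 0.33,0, 6/7, 8] 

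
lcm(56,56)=56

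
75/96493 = 75/96493 = 0.00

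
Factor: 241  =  241^1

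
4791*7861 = 37662051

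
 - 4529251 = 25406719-29935970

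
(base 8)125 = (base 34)2H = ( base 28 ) 31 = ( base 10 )85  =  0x55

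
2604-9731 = - 7127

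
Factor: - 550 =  - 2^1*5^2*11^1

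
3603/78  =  46  +  5/26 = 46.19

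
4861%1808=1245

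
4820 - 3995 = 825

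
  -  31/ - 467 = 31/467 =0.07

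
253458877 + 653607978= 907066855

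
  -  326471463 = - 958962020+632490557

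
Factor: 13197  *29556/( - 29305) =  - 390050532/29305 = - 2^2*3^3*5^( - 1)*53^1 * 83^1 * 821^1* 5861^( - 1 )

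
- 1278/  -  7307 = 1278/7307 = 0.17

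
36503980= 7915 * 4612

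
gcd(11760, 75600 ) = 1680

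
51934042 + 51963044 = 103897086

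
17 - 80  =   - 63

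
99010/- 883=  - 113 + 769/883  =  - 112.13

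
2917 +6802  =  9719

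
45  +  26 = 71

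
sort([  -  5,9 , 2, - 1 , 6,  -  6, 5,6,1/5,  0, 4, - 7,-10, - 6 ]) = [  -  10, - 7, - 6,  -  6,-5,  -  1, 0,  1/5, 2,4,5, 6, 6,9 ]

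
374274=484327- 110053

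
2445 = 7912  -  5467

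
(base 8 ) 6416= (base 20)872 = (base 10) 3342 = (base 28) 47A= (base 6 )23250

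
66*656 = 43296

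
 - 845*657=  - 555165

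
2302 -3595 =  - 1293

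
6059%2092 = 1875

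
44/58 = 22/29 = 0.76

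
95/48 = 1 + 47/48 = 1.98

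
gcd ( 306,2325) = 3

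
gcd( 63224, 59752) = 56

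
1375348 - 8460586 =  - 7085238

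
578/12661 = 578/12661 = 0.05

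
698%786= 698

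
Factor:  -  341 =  - 11^1 *31^1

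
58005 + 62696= 120701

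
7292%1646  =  708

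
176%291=176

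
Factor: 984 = 2^3*3^1*41^1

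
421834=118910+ 302924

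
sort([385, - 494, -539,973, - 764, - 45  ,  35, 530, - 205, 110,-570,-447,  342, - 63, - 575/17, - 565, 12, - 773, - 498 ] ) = [-773, - 764, - 570,-565 , - 539, - 498,- 494 , - 447, -205, - 63,-45, - 575/17, 12,35,110,342,385,530, 973 ]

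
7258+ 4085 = 11343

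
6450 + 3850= 10300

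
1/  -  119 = -1/119  =  -0.01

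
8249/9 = 8249/9= 916.56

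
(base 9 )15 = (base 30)E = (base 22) E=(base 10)14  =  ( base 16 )e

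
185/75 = 2+7/15 = 2.47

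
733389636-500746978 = 232642658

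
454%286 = 168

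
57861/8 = 57861/8 = 7232.62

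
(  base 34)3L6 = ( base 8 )10134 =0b1000001011100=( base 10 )4188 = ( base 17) E86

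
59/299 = 59/299=0.20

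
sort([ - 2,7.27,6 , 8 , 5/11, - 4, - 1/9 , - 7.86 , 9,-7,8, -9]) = [ - 9 ,-7.86,-7,-4,- 2,- 1/9 , 5/11 , 6,7.27,8, 8,9]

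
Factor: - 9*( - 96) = 2^5 * 3^3 = 864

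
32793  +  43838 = 76631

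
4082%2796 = 1286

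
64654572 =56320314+8334258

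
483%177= 129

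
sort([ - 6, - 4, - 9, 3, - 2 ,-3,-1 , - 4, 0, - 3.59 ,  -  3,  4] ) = [ - 9, - 6, - 4,  -  4, - 3.59, -3, - 3, - 2, - 1, 0, 3, 4 ]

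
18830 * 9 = 169470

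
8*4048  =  32384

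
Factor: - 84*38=- 3192=- 2^3*3^1*7^1*19^1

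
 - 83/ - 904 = 83/904 = 0.09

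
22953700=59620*385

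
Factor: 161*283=7^1 * 23^1*283^1 = 45563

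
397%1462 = 397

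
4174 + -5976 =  - 1802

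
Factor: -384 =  - 2^7* 3^1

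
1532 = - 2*(- 766)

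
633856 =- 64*( - 9904 )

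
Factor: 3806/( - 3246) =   -  3^( - 1)*11^1 * 173^1*541^( - 1) = - 1903/1623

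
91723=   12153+79570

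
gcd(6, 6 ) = 6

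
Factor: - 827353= -241^1*3433^1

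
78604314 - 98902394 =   -  20298080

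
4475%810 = 425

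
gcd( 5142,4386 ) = 6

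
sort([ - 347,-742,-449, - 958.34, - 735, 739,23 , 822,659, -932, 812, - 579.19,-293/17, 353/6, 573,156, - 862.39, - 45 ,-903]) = [ - 958.34,-932, - 903, - 862.39,  -  742, - 735, - 579.19, - 449, - 347, - 45, - 293/17, 23, 353/6, 156,  573 , 659, 739, 812, 822]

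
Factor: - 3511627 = - 7^1*239^1*2099^1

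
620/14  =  310/7   =  44.29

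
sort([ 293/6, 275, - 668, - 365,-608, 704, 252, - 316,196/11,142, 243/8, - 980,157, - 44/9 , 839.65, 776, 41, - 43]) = [ - 980, - 668,-608, - 365, - 316, - 43, - 44/9, 196/11,243/8,41 , 293/6,142, 157, 252, 275, 704, 776,839.65 ] 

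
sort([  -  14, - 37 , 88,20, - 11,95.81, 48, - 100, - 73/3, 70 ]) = [ - 100, - 37, - 73/3, - 14, - 11,  20 , 48,70 , 88, 95.81 ] 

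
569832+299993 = 869825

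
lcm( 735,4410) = 4410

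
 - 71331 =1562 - 72893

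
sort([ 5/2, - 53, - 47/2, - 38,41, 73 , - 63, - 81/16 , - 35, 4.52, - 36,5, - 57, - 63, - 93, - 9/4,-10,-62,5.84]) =[ - 93, - 63, - 63, - 62, - 57,-53 ,-38, - 36, - 35, - 47/2, - 10, - 81/16, - 9/4, 5/2, 4.52,5,5.84, 41,73] 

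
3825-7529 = - 3704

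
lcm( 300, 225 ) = 900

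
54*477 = 25758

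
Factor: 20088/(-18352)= -2^(  -  1)*3^4*37^( - 1) = - 81/74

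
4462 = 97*46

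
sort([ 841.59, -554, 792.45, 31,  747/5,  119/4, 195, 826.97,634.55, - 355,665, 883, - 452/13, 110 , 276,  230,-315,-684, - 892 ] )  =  [ - 892 , -684 ,-554,-355, - 315,-452/13, 119/4,31,110, 747/5, 195 , 230, 276, 634.55,665,792.45, 826.97, 841.59 , 883 ] 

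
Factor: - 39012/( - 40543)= 2^2*3^1*3251^1*40543^(-1)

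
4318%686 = 202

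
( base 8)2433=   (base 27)1LB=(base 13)797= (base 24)26B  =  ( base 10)1307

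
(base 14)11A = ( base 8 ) 334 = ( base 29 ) 7h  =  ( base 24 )94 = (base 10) 220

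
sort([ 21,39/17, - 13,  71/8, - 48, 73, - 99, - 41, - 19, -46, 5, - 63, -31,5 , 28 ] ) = [ - 99,-63,  -  48, - 46,  -  41, - 31,- 19,-13,39/17,5, 5 , 71/8, 21, 28,73]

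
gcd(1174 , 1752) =2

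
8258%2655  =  293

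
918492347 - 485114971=433377376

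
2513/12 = 209+ 5/12 = 209.42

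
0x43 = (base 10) 67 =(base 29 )29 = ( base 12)57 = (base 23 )2L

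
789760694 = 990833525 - 201072831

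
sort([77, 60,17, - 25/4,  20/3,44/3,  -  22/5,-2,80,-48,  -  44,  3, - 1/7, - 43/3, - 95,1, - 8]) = [-95, - 48, - 44, -43/3,-8, -25/4, - 22/5, - 2,-1/7 , 1,3, 20/3, 44/3,17, 60, 77 , 80] 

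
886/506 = 443/253  =  1.75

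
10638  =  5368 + 5270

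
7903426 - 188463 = 7714963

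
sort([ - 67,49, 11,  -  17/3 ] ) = [ - 67, - 17/3, 11,49 ] 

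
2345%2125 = 220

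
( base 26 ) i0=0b111010100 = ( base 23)k8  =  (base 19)15c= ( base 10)468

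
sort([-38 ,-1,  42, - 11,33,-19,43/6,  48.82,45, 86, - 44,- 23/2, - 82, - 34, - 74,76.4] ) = [-82, - 74, - 44,-38, -34,  -  19,  -  23/2, - 11, - 1,43/6,33,42,45,  48.82,76.4, 86]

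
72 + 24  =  96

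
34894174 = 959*36386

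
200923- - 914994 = 1115917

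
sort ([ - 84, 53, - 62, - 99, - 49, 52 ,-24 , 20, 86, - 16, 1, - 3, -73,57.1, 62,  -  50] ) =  [-99, - 84, - 73, - 62 , - 50,- 49, - 24, - 16, - 3,1,20,52, 53, 57.1, 62, 86] 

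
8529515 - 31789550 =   -  23260035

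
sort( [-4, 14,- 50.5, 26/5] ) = [- 50.5, - 4, 26/5, 14 ] 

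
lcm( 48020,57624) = 288120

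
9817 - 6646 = 3171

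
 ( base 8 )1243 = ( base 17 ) 25C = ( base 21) 1b3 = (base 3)221000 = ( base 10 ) 675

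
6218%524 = 454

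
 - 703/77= - 703/77 = - 9.13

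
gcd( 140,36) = 4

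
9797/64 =153+ 5/64= 153.08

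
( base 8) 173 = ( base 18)6F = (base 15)83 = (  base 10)123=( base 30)43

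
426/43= 426/43 = 9.91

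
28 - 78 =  - 50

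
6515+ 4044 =10559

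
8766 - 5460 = 3306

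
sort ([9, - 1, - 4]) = [ - 4, - 1, 9 ]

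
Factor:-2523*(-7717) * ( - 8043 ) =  - 3^2*7^1*29^2 * 383^1 * 7717^1 =- 156597137613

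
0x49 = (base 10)73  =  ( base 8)111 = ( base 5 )243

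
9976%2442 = 208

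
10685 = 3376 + 7309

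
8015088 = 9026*888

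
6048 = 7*864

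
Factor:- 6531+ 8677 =2^1*29^1*37^1 = 2146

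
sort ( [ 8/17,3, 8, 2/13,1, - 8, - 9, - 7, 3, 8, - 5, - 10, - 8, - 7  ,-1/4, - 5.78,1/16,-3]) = [-10, - 9, - 8, - 8,-7, - 7, - 5.78, - 5 , - 3, - 1/4,1/16, 2/13,8/17,1,  3, 3,8,8]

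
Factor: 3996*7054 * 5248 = 2^10*3^3*37^1*41^1 * 3527^1 = 147929490432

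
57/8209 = 57/8209 = 0.01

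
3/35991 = 1/11997 = 0.00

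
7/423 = 7/423  =  0.02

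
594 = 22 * 27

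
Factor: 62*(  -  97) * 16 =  - 2^5*31^1*97^1 = - 96224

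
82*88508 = 7257656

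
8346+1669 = 10015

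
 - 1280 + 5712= 4432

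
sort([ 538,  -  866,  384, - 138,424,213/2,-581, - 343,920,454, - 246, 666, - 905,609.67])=[-905, - 866, - 581,  -  343, - 246, - 138,213/2,384, 424,454,538,609.67,666, 920]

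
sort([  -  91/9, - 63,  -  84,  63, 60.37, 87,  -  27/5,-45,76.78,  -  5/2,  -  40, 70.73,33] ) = [  -  84,-63, - 45, - 40,- 91/9, - 27/5,  -  5/2,33,60.37, 63,70.73,  76.78, 87]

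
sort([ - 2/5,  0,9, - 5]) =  [- 5, - 2/5, 0 , 9] 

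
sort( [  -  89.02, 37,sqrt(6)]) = [ - 89.02,  sqrt(6 ),  37] 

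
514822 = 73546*7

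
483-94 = 389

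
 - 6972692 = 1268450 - 8241142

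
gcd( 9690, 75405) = 15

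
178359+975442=1153801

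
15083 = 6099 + 8984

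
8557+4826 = 13383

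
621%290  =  41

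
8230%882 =292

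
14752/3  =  4917 + 1/3 =4917.33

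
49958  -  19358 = 30600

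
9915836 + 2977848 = 12893684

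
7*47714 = 333998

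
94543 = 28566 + 65977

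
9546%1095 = 786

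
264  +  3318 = 3582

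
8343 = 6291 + 2052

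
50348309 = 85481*589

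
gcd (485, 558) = 1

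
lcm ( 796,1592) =1592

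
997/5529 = 997/5529 = 0.18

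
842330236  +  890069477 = 1732399713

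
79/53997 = 79/53997 = 0.00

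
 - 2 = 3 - 5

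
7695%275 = 270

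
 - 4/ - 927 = 4/927 = 0.00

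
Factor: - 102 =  - 2^1*3^1*17^1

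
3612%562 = 240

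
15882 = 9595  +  6287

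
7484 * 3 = 22452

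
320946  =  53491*6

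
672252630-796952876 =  - 124700246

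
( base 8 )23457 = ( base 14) 3927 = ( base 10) 10031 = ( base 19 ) 18ei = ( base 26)ELL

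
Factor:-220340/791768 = - 55085/197942 = -2^ ( - 1 )*5^1*19^( - 1 )*23^1* 479^1*5209^( - 1 )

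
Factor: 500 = 2^2*5^3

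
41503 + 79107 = 120610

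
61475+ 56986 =118461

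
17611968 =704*25017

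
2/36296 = 1/18148 = 0.00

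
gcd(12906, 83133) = 27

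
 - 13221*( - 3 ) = 39663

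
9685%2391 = 121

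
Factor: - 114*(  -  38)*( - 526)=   -  2^3*3^1*19^2*263^1=- 2278632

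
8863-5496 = 3367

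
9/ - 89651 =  - 1+89642/89651 = -0.00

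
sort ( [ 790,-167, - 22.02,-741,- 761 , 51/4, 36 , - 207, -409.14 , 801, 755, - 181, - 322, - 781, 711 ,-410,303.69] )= [- 781, - 761, - 741, - 410, - 409.14,  -  322 , - 207, -181, - 167, - 22.02, 51/4,  36, 303.69,  711,755, 790,  801 ]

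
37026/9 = 4114 =4114.00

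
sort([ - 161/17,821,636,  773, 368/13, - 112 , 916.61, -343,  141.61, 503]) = [  -  343, - 112, - 161/17, 368/13,141.61,503, 636,773 , 821,  916.61]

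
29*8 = 232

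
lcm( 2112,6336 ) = 6336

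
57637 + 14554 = 72191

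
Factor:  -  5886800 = - 2^4*5^2 * 14717^1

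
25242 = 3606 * 7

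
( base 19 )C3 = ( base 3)22120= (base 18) cf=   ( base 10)231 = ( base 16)e7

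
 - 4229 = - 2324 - 1905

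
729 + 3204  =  3933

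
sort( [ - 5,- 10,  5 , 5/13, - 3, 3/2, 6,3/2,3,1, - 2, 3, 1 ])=[ - 10, - 5, - 3, - 2,5/13, 1, 1,3/2,3/2,3 , 3  ,  5 , 6]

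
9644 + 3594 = 13238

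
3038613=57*53309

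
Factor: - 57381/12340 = - 93/20 = - 2^( - 2)*3^1*5^( - 1)*31^1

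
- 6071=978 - 7049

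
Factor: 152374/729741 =2^1 *3^(- 1)*47^1*347^( - 1)*701^(-1)*1621^1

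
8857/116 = 76 + 41/116 = 76.35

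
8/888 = 1/111=0.01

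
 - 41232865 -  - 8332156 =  - 32900709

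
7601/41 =7601/41=185.39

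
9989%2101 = 1585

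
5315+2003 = 7318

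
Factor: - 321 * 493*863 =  - 136572339=   - 3^1 * 17^1*29^1*107^1*863^1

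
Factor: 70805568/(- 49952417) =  - 2^6*3^1*37^1*9967^1*49952417^( - 1 ) 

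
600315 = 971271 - 370956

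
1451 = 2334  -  883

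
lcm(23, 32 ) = 736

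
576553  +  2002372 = 2578925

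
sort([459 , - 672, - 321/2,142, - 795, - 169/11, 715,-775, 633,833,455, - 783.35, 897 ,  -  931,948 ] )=[ - 931, - 795, - 783.35, - 775, - 672, - 321/2, - 169/11,142, 455 , 459,633, 715, 833,897 , 948 ] 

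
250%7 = 5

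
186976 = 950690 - 763714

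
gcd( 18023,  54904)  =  1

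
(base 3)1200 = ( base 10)45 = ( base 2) 101101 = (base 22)21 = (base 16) 2d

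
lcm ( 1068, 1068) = 1068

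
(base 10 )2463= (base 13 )1176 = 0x99f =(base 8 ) 4637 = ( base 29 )2qr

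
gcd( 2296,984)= 328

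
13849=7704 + 6145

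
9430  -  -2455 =11885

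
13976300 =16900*827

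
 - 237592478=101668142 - 339260620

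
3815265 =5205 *733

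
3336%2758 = 578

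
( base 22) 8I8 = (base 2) 1000010110100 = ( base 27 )5NA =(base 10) 4276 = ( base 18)d3a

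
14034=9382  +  4652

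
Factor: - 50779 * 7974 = -404911746 = - 2^1 *3^2 * 17^1*29^1 * 103^1*443^1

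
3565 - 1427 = 2138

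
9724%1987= 1776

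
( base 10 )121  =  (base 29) 45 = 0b1111001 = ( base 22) 5b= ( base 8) 171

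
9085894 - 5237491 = 3848403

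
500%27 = 14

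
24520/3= 24520/3 = 8173.33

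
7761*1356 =10523916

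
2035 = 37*55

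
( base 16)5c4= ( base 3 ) 2000200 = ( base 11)1122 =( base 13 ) 897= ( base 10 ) 1476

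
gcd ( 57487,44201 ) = 1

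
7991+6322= 14313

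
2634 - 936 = 1698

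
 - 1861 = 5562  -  7423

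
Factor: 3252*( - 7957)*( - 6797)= 175880286708 = 2^2 * 3^1 * 7^1*73^1 * 109^1 * 271^1*971^1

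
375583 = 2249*167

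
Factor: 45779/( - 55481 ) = -109^( - 1)*509^( - 1 )*45779^1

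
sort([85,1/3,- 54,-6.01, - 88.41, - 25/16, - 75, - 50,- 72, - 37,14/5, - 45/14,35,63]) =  [ - 88.41,-75, - 72, - 54,-50,-37 ,- 6.01,-45/14, - 25/16,1/3,14/5, 35, 63, 85 ]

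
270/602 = 135/301 = 0.45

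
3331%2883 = 448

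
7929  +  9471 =17400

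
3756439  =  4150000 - 393561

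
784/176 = 4 +5/11 = 4.45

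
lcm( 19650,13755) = 137550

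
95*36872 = 3502840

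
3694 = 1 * 3694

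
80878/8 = 10109+3/4 =10109.75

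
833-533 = 300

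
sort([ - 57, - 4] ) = [ - 57, - 4 ] 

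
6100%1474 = 204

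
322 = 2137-1815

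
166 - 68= 98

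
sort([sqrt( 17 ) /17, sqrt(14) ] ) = [sqrt( 17)/17, sqrt( 14)] 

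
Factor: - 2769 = -3^1*13^1 *71^1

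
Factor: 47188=2^2*47^1*251^1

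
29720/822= 36+64/411 = 36.16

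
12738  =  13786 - 1048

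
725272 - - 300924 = 1026196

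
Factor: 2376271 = 2376271^1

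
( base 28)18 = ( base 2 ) 100100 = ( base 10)36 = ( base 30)16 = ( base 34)12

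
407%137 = 133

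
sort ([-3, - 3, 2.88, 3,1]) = [ - 3,  -  3, 1, 2.88, 3]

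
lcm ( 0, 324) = 0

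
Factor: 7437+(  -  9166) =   -  7^1*13^1*19^1 = - 1729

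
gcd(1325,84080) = 5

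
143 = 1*143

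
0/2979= 0= 0.00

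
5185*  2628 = 13626180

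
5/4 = 1 +1/4 = 1.25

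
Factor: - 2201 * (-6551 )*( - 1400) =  - 20186251400 = - 2^3*5^2*7^1 *31^1*71^1*6551^1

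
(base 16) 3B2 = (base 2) 1110110010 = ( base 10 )946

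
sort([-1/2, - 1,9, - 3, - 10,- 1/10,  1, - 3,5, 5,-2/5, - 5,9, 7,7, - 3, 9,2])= [ - 10, - 5, -3, - 3, - 3, - 1, - 1/2, - 2/5, - 1/10, 1, 2, 5, 5,7,7 , 9 , 9, 9]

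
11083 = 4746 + 6337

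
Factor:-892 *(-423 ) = 377316= 2^2*3^2 * 47^1*223^1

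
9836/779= 12+488/779 = 12.63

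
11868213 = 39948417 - 28080204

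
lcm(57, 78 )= 1482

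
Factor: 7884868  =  2^2*29^1*101^1*673^1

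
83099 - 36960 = 46139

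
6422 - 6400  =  22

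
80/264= 10/33 = 0.30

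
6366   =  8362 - 1996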